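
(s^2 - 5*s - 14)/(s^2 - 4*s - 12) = (s - 7)/(s - 6)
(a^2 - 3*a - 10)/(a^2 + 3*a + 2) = (a - 5)/(a + 1)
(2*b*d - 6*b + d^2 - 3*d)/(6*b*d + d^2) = (2*b*d - 6*b + d^2 - 3*d)/(d*(6*b + d))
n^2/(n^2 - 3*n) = n/(n - 3)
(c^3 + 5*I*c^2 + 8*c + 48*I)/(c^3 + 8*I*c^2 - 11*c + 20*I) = (c^2 + I*c + 12)/(c^2 + 4*I*c + 5)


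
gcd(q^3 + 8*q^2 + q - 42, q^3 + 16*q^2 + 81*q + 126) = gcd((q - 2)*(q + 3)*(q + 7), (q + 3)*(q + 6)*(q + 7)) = q^2 + 10*q + 21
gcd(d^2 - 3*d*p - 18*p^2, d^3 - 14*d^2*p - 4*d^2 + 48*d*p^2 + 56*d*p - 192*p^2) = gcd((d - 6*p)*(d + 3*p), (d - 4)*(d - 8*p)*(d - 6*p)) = -d + 6*p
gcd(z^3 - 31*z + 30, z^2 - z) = z - 1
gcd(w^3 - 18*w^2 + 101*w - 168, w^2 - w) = 1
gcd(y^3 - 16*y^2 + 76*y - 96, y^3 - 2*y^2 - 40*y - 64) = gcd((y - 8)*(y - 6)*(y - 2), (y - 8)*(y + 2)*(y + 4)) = y - 8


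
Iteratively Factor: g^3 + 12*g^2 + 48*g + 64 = (g + 4)*(g^2 + 8*g + 16) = (g + 4)^2*(g + 4)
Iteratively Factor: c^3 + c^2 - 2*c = (c + 2)*(c^2 - c) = c*(c + 2)*(c - 1)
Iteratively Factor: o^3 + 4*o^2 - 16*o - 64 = (o - 4)*(o^2 + 8*o + 16) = (o - 4)*(o + 4)*(o + 4)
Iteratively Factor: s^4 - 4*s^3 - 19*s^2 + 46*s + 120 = (s - 5)*(s^3 + s^2 - 14*s - 24) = (s - 5)*(s - 4)*(s^2 + 5*s + 6) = (s - 5)*(s - 4)*(s + 3)*(s + 2)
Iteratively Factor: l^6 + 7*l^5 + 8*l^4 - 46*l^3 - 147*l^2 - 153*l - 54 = (l + 3)*(l^5 + 4*l^4 - 4*l^3 - 34*l^2 - 45*l - 18) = (l + 1)*(l + 3)*(l^4 + 3*l^3 - 7*l^2 - 27*l - 18) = (l - 3)*(l + 1)*(l + 3)*(l^3 + 6*l^2 + 11*l + 6) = (l - 3)*(l + 1)*(l + 3)^2*(l^2 + 3*l + 2) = (l - 3)*(l + 1)^2*(l + 3)^2*(l + 2)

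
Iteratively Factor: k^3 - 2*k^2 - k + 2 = (k - 1)*(k^2 - k - 2) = (k - 1)*(k + 1)*(k - 2)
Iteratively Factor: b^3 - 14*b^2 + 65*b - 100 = (b - 4)*(b^2 - 10*b + 25) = (b - 5)*(b - 4)*(b - 5)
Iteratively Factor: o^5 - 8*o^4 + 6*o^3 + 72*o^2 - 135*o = (o - 5)*(o^4 - 3*o^3 - 9*o^2 + 27*o) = (o - 5)*(o + 3)*(o^3 - 6*o^2 + 9*o) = o*(o - 5)*(o + 3)*(o^2 - 6*o + 9) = o*(o - 5)*(o - 3)*(o + 3)*(o - 3)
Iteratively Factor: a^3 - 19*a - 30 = (a + 2)*(a^2 - 2*a - 15) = (a - 5)*(a + 2)*(a + 3)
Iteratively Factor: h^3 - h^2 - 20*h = (h)*(h^2 - h - 20) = h*(h + 4)*(h - 5)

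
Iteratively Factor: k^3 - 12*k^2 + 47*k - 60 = (k - 3)*(k^2 - 9*k + 20) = (k - 5)*(k - 3)*(k - 4)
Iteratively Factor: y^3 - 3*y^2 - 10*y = (y + 2)*(y^2 - 5*y) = y*(y + 2)*(y - 5)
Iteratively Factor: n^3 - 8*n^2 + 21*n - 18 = (n - 2)*(n^2 - 6*n + 9) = (n - 3)*(n - 2)*(n - 3)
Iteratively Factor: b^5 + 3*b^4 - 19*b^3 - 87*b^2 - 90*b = (b + 3)*(b^4 - 19*b^2 - 30*b) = b*(b + 3)*(b^3 - 19*b - 30) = b*(b + 2)*(b + 3)*(b^2 - 2*b - 15) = b*(b - 5)*(b + 2)*(b + 3)*(b + 3)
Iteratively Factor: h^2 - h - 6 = (h - 3)*(h + 2)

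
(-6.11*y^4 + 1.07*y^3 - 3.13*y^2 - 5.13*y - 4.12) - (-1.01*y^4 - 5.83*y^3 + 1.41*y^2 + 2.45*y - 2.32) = -5.1*y^4 + 6.9*y^3 - 4.54*y^2 - 7.58*y - 1.8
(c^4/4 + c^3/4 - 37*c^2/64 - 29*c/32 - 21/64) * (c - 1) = c^5/4 - 53*c^3/64 - 21*c^2/64 + 37*c/64 + 21/64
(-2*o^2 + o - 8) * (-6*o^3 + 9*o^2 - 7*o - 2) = 12*o^5 - 24*o^4 + 71*o^3 - 75*o^2 + 54*o + 16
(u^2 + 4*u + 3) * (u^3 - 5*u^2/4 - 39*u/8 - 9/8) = u^5 + 11*u^4/4 - 55*u^3/8 - 195*u^2/8 - 153*u/8 - 27/8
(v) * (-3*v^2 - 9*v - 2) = -3*v^3 - 9*v^2 - 2*v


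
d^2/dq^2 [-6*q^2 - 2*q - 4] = -12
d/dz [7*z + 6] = 7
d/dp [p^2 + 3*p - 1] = 2*p + 3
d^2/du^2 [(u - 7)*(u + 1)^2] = 6*u - 10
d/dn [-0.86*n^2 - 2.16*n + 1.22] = -1.72*n - 2.16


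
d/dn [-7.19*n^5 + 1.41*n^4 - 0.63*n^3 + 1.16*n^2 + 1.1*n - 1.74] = -35.95*n^4 + 5.64*n^3 - 1.89*n^2 + 2.32*n + 1.1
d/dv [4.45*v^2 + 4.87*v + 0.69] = 8.9*v + 4.87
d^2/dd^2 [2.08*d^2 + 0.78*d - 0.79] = 4.16000000000000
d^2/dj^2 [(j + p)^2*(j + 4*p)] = 6*j + 12*p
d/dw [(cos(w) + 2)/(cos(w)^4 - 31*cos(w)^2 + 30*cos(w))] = (3*(1 - cos(2*w))^2/4 - 118*cos(w) - 25*cos(2*w)/2 + 2*cos(3*w) + 89/2)*sin(w)/((cos(w)^3 - 31*cos(w) + 30)^2*cos(w)^2)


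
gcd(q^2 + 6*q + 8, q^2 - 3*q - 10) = q + 2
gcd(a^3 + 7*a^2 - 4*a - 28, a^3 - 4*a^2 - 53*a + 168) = a + 7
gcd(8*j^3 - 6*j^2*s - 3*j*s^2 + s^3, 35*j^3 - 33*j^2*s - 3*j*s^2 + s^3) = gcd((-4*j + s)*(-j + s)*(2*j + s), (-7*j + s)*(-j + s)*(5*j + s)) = -j + s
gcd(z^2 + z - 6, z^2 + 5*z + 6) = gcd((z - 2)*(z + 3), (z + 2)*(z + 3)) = z + 3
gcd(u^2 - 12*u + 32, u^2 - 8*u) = u - 8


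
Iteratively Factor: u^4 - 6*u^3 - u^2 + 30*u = (u + 2)*(u^3 - 8*u^2 + 15*u) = u*(u + 2)*(u^2 - 8*u + 15) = u*(u - 3)*(u + 2)*(u - 5)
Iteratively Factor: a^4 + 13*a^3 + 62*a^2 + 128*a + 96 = (a + 4)*(a^3 + 9*a^2 + 26*a + 24) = (a + 3)*(a + 4)*(a^2 + 6*a + 8) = (a + 3)*(a + 4)^2*(a + 2)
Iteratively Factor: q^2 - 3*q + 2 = (q - 1)*(q - 2)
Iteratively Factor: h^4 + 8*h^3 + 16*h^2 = (h)*(h^3 + 8*h^2 + 16*h) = h*(h + 4)*(h^2 + 4*h) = h*(h + 4)^2*(h)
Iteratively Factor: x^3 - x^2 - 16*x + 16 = (x + 4)*(x^2 - 5*x + 4) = (x - 4)*(x + 4)*(x - 1)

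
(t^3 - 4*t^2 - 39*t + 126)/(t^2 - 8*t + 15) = (t^2 - t - 42)/(t - 5)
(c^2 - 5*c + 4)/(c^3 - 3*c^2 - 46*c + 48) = (c - 4)/(c^2 - 2*c - 48)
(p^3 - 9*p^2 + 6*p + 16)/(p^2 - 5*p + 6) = (p^2 - 7*p - 8)/(p - 3)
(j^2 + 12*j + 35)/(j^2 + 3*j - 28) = (j + 5)/(j - 4)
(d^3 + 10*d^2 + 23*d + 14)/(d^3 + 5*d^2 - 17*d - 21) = (d + 2)/(d - 3)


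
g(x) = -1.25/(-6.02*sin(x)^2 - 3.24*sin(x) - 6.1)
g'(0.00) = -0.11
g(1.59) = 0.08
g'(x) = -1.25*(12.04*sin(x)*cos(x) + 3.24*cos(x))/(-6.02*sin(x)^2 - 3.24*sin(x) - 6.1)^2 = -(15.05*sin(x) + 4.05)*cos(x)/(6.02*sin(x)^2 + 3.24*sin(x) + 6.1)^2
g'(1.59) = 0.00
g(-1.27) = 0.15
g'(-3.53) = 0.13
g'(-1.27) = 0.04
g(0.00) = 0.20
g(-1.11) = 0.16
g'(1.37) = -0.02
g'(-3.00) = 0.06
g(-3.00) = 0.22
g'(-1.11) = 0.07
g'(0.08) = -0.13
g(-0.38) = 0.22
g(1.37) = 0.08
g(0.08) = 0.20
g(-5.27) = 0.09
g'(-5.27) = -0.05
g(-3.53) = 0.15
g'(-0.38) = 0.04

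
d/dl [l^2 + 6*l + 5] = 2*l + 6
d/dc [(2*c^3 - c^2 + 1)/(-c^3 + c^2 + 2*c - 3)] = (c^4 + 8*c^3 - 17*c^2 + 4*c - 2)/(c^6 - 2*c^5 - 3*c^4 + 10*c^3 - 2*c^2 - 12*c + 9)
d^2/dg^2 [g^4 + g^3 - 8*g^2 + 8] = 12*g^2 + 6*g - 16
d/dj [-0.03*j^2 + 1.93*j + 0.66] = 1.93 - 0.06*j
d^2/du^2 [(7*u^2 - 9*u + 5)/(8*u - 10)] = 75/(64*u^3 - 240*u^2 + 300*u - 125)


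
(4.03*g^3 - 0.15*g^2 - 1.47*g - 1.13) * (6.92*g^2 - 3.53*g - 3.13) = 27.8876*g^5 - 15.2639*g^4 - 22.2568*g^3 - 2.161*g^2 + 8.59*g + 3.5369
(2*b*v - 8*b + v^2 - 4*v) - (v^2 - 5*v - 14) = 2*b*v - 8*b + v + 14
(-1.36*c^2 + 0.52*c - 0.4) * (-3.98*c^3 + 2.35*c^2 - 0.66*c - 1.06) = 5.4128*c^5 - 5.2656*c^4 + 3.7116*c^3 + 0.1584*c^2 - 0.2872*c + 0.424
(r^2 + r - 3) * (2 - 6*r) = -6*r^3 - 4*r^2 + 20*r - 6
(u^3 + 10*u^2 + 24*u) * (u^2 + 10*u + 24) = u^5 + 20*u^4 + 148*u^3 + 480*u^2 + 576*u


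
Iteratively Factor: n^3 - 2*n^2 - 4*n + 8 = (n - 2)*(n^2 - 4) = (n - 2)*(n + 2)*(n - 2)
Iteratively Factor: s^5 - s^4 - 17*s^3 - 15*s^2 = (s)*(s^4 - s^3 - 17*s^2 - 15*s) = s*(s + 1)*(s^3 - 2*s^2 - 15*s) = s^2*(s + 1)*(s^2 - 2*s - 15) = s^2*(s - 5)*(s + 1)*(s + 3)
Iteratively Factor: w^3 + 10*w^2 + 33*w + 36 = (w + 3)*(w^2 + 7*w + 12) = (w + 3)^2*(w + 4)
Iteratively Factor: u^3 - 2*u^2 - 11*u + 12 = (u - 4)*(u^2 + 2*u - 3) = (u - 4)*(u + 3)*(u - 1)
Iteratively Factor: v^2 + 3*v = (v + 3)*(v)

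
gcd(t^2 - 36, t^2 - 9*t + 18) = t - 6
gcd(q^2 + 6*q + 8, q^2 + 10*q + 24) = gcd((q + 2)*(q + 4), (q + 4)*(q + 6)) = q + 4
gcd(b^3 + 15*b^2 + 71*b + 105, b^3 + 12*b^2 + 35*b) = b^2 + 12*b + 35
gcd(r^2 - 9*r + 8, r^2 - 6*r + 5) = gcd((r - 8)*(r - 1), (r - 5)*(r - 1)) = r - 1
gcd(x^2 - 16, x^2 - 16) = x^2 - 16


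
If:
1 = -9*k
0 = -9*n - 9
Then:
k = -1/9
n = -1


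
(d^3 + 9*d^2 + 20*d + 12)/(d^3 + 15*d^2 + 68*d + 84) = (d + 1)/(d + 7)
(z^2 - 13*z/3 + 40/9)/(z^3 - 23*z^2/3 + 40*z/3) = (z - 5/3)/(z*(z - 5))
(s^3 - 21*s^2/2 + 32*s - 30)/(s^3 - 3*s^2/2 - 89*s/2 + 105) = (s - 2)/(s + 7)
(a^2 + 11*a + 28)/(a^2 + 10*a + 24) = (a + 7)/(a + 6)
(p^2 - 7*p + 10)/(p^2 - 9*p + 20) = (p - 2)/(p - 4)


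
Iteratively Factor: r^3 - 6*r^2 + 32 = (r + 2)*(r^2 - 8*r + 16) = (r - 4)*(r + 2)*(r - 4)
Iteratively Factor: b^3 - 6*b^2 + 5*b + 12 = (b - 4)*(b^2 - 2*b - 3) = (b - 4)*(b + 1)*(b - 3)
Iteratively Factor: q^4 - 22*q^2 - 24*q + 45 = (q - 5)*(q^3 + 5*q^2 + 3*q - 9) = (q - 5)*(q + 3)*(q^2 + 2*q - 3) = (q - 5)*(q + 3)^2*(q - 1)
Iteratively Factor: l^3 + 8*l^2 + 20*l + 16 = (l + 2)*(l^2 + 6*l + 8) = (l + 2)*(l + 4)*(l + 2)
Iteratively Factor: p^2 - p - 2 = (p + 1)*(p - 2)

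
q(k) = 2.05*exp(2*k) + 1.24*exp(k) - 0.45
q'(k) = 4.1*exp(2*k) + 1.24*exp(k)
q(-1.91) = -0.22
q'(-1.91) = 0.27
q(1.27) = 29.96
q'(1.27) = 56.40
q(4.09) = 7389.78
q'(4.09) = 14706.38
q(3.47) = 2156.58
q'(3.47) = 4274.21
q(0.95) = 16.46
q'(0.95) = 30.62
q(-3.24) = -0.40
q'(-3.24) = 0.05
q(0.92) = 15.57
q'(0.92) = 28.93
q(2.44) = 283.62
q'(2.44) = 553.91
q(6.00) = 334147.12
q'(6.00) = 667794.90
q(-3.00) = -0.38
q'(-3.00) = 0.07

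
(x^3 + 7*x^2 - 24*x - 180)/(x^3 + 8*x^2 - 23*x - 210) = (x + 6)/(x + 7)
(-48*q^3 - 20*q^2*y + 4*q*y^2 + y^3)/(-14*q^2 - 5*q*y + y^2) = (-24*q^2 + 2*q*y + y^2)/(-7*q + y)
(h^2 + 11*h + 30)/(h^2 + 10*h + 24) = (h + 5)/(h + 4)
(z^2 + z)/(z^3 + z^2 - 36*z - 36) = z/(z^2 - 36)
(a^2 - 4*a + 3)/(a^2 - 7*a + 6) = (a - 3)/(a - 6)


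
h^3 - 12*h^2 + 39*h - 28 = (h - 7)*(h - 4)*(h - 1)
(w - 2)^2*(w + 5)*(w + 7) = w^4 + 8*w^3 - 9*w^2 - 92*w + 140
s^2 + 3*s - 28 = (s - 4)*(s + 7)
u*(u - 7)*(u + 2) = u^3 - 5*u^2 - 14*u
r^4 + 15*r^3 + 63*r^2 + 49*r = r*(r + 1)*(r + 7)^2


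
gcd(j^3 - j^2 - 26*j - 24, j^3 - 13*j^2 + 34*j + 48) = j^2 - 5*j - 6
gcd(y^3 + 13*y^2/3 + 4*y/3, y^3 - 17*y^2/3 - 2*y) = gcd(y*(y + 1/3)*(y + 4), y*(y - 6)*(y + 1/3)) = y^2 + y/3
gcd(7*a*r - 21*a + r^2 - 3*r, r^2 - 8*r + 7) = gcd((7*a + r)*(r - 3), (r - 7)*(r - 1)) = 1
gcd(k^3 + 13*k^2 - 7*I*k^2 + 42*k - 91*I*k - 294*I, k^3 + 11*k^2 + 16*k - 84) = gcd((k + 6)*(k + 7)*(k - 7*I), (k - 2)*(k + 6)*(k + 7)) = k^2 + 13*k + 42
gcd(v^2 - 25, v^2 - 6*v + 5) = v - 5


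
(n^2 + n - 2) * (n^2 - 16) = n^4 + n^3 - 18*n^2 - 16*n + 32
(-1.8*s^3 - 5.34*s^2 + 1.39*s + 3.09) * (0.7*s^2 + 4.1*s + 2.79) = -1.26*s^5 - 11.118*s^4 - 25.943*s^3 - 7.0366*s^2 + 16.5471*s + 8.6211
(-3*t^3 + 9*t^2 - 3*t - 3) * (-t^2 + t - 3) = 3*t^5 - 12*t^4 + 21*t^3 - 27*t^2 + 6*t + 9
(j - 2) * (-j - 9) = -j^2 - 7*j + 18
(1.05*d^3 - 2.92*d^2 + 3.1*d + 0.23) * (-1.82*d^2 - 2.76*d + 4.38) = -1.911*d^5 + 2.4164*d^4 + 7.0162*d^3 - 21.7642*d^2 + 12.9432*d + 1.0074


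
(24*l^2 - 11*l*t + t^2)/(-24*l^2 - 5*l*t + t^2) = (-3*l + t)/(3*l + t)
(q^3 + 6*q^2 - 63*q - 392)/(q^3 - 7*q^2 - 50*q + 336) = (q + 7)/(q - 6)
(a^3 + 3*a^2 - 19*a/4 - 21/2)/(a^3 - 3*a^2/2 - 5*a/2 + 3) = (a + 7/2)/(a - 1)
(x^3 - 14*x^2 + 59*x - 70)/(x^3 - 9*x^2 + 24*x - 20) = (x - 7)/(x - 2)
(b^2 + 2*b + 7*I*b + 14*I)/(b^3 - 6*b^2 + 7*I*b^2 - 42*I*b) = (b + 2)/(b*(b - 6))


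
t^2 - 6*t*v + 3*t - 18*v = (t + 3)*(t - 6*v)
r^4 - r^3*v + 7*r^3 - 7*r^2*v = r^2*(r + 7)*(r - v)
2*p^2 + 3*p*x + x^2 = (p + x)*(2*p + x)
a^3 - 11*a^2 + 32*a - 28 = (a - 7)*(a - 2)^2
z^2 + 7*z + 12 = (z + 3)*(z + 4)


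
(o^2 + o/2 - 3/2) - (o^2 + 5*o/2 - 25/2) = 11 - 2*o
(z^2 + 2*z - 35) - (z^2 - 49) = 2*z + 14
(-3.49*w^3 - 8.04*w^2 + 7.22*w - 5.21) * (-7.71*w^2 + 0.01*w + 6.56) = 26.9079*w^5 + 61.9535*w^4 - 78.641*w^3 - 12.5011*w^2 + 47.3111*w - 34.1776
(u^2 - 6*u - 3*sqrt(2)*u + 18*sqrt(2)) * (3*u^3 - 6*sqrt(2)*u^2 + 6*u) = 3*u^5 - 15*sqrt(2)*u^4 - 18*u^4 + 42*u^3 + 90*sqrt(2)*u^3 - 252*u^2 - 18*sqrt(2)*u^2 + 108*sqrt(2)*u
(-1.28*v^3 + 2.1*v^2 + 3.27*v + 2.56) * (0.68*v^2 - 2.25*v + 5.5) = -0.8704*v^5 + 4.308*v^4 - 9.5414*v^3 + 5.9333*v^2 + 12.225*v + 14.08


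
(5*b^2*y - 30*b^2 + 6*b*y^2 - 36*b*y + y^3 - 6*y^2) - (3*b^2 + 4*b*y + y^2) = 5*b^2*y - 33*b^2 + 6*b*y^2 - 40*b*y + y^3 - 7*y^2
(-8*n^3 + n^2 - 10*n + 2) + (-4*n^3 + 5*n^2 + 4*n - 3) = -12*n^3 + 6*n^2 - 6*n - 1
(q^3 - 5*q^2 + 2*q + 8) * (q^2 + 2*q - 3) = q^5 - 3*q^4 - 11*q^3 + 27*q^2 + 10*q - 24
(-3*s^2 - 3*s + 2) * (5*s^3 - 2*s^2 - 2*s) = -15*s^5 - 9*s^4 + 22*s^3 + 2*s^2 - 4*s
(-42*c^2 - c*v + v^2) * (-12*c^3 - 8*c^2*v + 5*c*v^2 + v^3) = 504*c^5 + 348*c^4*v - 214*c^3*v^2 - 55*c^2*v^3 + 4*c*v^4 + v^5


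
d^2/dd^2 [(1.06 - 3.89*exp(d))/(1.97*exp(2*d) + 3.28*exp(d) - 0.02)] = (-15.096701*exp(4*d) + 41.59064*exp(3*d) + 19.628292*exp(2*d) + 11.315776*exp(d) + 0.06798)*exp(d)/(7.645373*exp(6*d) + 38.188056*exp(5*d) + 63.34929*exp(4*d) + 34.51216*exp(3*d) - 0.64314*exp(2*d) + 0.003936*exp(d) - 8.0e-6)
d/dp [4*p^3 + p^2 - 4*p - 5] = 12*p^2 + 2*p - 4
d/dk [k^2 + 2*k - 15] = 2*k + 2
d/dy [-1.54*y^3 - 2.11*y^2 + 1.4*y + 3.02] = -4.62*y^2 - 4.22*y + 1.4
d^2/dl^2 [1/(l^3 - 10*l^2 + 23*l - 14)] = 2*((10 - 3*l)*(l^3 - 10*l^2 + 23*l - 14) + (3*l^2 - 20*l + 23)^2)/(l^3 - 10*l^2 + 23*l - 14)^3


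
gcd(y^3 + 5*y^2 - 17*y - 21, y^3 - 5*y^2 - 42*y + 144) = y - 3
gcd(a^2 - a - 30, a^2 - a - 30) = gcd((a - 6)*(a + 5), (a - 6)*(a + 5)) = a^2 - a - 30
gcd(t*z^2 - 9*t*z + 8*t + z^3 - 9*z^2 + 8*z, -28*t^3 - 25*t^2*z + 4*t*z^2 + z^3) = t + z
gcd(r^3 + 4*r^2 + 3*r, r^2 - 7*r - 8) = r + 1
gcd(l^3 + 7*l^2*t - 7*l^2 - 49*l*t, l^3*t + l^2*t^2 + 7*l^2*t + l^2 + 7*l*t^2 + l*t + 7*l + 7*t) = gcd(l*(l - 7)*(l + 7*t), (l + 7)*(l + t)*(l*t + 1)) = 1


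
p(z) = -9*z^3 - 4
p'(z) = -27*z^2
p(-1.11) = 8.31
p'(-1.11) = -33.27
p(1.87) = -62.85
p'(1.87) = -94.42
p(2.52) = -148.03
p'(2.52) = -171.46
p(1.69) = -47.44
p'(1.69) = -77.11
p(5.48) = -1485.10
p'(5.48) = -810.82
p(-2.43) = 125.14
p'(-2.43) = -159.43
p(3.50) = -389.88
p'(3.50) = -330.75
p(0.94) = -11.48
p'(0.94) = -23.86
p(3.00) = -247.00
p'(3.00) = -243.00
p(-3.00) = 239.00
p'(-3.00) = -243.00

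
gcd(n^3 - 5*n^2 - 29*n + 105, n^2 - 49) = n - 7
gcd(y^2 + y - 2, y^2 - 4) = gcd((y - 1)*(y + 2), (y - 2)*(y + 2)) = y + 2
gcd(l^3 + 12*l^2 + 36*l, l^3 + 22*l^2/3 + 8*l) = l^2 + 6*l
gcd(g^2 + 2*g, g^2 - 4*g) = g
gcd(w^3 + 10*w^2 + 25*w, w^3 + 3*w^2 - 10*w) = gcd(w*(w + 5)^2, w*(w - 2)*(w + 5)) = w^2 + 5*w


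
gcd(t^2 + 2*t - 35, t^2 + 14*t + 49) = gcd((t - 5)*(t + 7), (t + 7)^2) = t + 7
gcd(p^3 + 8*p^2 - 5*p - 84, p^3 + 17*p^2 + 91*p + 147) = p + 7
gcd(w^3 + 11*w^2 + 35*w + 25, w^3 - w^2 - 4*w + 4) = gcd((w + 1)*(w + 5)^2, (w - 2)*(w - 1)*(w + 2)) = 1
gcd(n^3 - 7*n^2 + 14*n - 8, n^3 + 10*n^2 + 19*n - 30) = n - 1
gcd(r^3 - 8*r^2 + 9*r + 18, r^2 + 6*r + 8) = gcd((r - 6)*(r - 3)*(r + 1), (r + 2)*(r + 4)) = 1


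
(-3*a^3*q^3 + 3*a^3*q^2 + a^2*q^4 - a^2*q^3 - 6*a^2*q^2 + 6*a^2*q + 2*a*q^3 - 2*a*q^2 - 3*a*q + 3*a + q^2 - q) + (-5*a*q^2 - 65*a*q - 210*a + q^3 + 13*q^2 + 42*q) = -3*a^3*q^3 + 3*a^3*q^2 + a^2*q^4 - a^2*q^3 - 6*a^2*q^2 + 6*a^2*q + 2*a*q^3 - 7*a*q^2 - 68*a*q - 207*a + q^3 + 14*q^2 + 41*q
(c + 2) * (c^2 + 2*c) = c^3 + 4*c^2 + 4*c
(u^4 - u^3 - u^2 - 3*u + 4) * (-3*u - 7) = -3*u^5 - 4*u^4 + 10*u^3 + 16*u^2 + 9*u - 28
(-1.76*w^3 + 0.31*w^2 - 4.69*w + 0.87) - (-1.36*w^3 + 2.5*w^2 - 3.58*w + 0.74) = -0.4*w^3 - 2.19*w^2 - 1.11*w + 0.13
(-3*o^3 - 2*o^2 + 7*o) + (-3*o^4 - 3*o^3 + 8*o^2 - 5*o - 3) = -3*o^4 - 6*o^3 + 6*o^2 + 2*o - 3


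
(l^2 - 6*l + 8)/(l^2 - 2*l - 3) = (-l^2 + 6*l - 8)/(-l^2 + 2*l + 3)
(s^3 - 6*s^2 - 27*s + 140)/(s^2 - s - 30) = (s^2 - 11*s + 28)/(s - 6)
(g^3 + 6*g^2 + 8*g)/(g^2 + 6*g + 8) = g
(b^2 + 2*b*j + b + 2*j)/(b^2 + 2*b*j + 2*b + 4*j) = (b + 1)/(b + 2)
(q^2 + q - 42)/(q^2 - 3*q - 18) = (q + 7)/(q + 3)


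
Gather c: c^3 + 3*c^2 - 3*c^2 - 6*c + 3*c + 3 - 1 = c^3 - 3*c + 2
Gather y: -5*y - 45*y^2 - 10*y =-45*y^2 - 15*y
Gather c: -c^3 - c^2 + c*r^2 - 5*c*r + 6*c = -c^3 - c^2 + c*(r^2 - 5*r + 6)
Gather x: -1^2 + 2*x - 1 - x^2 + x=-x^2 + 3*x - 2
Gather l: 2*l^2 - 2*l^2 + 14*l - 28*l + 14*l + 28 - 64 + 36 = 0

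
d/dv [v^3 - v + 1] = 3*v^2 - 1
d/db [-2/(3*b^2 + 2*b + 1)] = 4*(3*b + 1)/(3*b^2 + 2*b + 1)^2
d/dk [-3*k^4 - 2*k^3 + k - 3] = -12*k^3 - 6*k^2 + 1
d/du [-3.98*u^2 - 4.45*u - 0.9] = -7.96*u - 4.45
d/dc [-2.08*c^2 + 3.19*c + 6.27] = 3.19 - 4.16*c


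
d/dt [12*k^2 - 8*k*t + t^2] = -8*k + 2*t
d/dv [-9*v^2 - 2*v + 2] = -18*v - 2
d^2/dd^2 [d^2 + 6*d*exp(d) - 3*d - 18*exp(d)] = 6*d*exp(d) - 6*exp(d) + 2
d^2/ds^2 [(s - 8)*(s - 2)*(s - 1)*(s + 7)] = 12*s^2 - 24*s - 102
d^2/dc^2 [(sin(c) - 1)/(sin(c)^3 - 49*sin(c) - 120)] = (4*sin(c)^7 - 9*sin(c)^6 + 190*sin(c)^5 + 1670*sin(c)^4 - 1178*sin(c)^3 - 10015*sin(c)^2 + 21000*sin(c) + 16562)/(-sin(c)^3 + 49*sin(c) + 120)^3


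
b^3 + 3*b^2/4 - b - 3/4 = (b - 1)*(b + 3/4)*(b + 1)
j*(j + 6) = j^2 + 6*j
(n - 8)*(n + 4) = n^2 - 4*n - 32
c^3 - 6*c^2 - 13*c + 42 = (c - 7)*(c - 2)*(c + 3)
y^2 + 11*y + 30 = (y + 5)*(y + 6)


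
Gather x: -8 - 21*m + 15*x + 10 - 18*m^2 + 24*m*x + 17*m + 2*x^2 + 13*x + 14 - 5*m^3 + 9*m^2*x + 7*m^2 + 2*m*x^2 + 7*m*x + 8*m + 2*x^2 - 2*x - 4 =-5*m^3 - 11*m^2 + 4*m + x^2*(2*m + 4) + x*(9*m^2 + 31*m + 26) + 12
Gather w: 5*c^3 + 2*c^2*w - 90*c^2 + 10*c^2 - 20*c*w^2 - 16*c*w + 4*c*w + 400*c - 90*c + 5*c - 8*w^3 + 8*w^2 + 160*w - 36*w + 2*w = 5*c^3 - 80*c^2 + 315*c - 8*w^3 + w^2*(8 - 20*c) + w*(2*c^2 - 12*c + 126)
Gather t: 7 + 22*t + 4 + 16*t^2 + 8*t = 16*t^2 + 30*t + 11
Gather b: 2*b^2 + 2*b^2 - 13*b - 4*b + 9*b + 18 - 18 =4*b^2 - 8*b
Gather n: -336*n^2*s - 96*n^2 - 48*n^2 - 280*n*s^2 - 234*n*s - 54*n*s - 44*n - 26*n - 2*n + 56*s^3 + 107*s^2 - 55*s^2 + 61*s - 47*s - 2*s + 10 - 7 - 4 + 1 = n^2*(-336*s - 144) + n*(-280*s^2 - 288*s - 72) + 56*s^3 + 52*s^2 + 12*s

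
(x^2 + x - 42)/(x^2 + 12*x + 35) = (x - 6)/(x + 5)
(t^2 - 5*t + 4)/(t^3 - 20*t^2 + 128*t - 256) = (t - 1)/(t^2 - 16*t + 64)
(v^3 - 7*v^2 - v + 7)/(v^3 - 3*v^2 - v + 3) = (v - 7)/(v - 3)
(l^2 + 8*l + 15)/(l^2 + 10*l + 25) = (l + 3)/(l + 5)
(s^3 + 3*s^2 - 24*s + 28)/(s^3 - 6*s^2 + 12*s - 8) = (s + 7)/(s - 2)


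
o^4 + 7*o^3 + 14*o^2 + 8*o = o*(o + 1)*(o + 2)*(o + 4)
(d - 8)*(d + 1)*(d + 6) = d^3 - d^2 - 50*d - 48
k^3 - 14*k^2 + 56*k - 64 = (k - 8)*(k - 4)*(k - 2)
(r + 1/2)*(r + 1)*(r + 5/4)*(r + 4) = r^4 + 27*r^3/4 + 107*r^2/8 + 81*r/8 + 5/2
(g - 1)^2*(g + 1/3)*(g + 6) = g^4 + 13*g^3/3 - 29*g^2/3 + 7*g/3 + 2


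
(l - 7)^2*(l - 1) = l^3 - 15*l^2 + 63*l - 49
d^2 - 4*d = d*(d - 4)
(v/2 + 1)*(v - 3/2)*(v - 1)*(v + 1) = v^4/2 + v^3/4 - 2*v^2 - v/4 + 3/2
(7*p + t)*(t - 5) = 7*p*t - 35*p + t^2 - 5*t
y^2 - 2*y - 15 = (y - 5)*(y + 3)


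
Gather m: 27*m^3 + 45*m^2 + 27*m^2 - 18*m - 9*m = 27*m^3 + 72*m^2 - 27*m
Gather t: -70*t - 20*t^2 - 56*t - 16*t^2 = -36*t^2 - 126*t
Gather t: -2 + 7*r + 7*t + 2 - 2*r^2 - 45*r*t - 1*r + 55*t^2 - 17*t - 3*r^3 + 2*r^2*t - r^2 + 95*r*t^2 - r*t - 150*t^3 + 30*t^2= -3*r^3 - 3*r^2 + 6*r - 150*t^3 + t^2*(95*r + 85) + t*(2*r^2 - 46*r - 10)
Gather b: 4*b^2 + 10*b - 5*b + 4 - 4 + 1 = 4*b^2 + 5*b + 1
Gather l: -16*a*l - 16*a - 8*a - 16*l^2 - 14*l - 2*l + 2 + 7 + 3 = -24*a - 16*l^2 + l*(-16*a - 16) + 12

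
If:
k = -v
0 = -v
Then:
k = 0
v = 0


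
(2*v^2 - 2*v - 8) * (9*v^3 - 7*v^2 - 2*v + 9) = 18*v^5 - 32*v^4 - 62*v^3 + 78*v^2 - 2*v - 72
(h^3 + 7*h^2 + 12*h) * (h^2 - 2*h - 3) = h^5 + 5*h^4 - 5*h^3 - 45*h^2 - 36*h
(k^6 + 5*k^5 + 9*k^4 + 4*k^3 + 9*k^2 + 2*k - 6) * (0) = 0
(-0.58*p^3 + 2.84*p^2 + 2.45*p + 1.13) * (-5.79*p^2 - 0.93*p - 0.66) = 3.3582*p^5 - 15.9042*p^4 - 16.4439*p^3 - 10.6956*p^2 - 2.6679*p - 0.7458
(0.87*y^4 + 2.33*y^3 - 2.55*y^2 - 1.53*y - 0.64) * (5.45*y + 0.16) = 4.7415*y^5 + 12.8377*y^4 - 13.5247*y^3 - 8.7465*y^2 - 3.7328*y - 0.1024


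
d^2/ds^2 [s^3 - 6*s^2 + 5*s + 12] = 6*s - 12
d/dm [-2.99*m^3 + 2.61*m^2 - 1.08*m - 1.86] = -8.97*m^2 + 5.22*m - 1.08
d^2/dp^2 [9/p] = 18/p^3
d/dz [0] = 0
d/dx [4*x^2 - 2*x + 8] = 8*x - 2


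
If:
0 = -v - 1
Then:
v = -1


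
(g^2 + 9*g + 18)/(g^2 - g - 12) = (g + 6)/(g - 4)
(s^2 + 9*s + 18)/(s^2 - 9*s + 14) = (s^2 + 9*s + 18)/(s^2 - 9*s + 14)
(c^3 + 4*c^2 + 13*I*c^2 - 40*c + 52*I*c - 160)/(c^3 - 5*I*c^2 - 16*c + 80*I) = (c^2 + 13*I*c - 40)/(c^2 - c*(4 + 5*I) + 20*I)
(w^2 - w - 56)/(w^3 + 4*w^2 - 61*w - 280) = 1/(w + 5)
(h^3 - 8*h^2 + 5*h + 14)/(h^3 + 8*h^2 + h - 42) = (h^2 - 6*h - 7)/(h^2 + 10*h + 21)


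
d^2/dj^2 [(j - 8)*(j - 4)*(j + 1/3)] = 6*j - 70/3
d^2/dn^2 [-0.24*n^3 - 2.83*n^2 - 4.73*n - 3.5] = -1.44*n - 5.66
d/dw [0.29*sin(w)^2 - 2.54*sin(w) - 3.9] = (0.58*sin(w) - 2.54)*cos(w)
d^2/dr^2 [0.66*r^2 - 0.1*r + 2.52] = 1.32000000000000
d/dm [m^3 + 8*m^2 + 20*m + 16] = 3*m^2 + 16*m + 20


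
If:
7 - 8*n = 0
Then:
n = 7/8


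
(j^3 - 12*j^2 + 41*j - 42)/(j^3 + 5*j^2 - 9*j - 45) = (j^2 - 9*j + 14)/(j^2 + 8*j + 15)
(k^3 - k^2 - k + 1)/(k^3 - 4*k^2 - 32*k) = (-k^3 + k^2 + k - 1)/(k*(-k^2 + 4*k + 32))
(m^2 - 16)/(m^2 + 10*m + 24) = (m - 4)/(m + 6)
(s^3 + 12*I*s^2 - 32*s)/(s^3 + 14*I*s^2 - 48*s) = (s + 4*I)/(s + 6*I)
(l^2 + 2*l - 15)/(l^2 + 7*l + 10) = (l - 3)/(l + 2)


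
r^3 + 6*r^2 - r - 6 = (r - 1)*(r + 1)*(r + 6)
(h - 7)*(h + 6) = h^2 - h - 42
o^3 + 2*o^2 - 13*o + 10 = (o - 2)*(o - 1)*(o + 5)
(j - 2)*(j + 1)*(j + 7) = j^3 + 6*j^2 - 9*j - 14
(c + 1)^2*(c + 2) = c^3 + 4*c^2 + 5*c + 2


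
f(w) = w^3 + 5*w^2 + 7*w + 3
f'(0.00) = 7.00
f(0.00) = 3.00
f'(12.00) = 559.00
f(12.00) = 2535.00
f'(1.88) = 36.40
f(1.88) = 40.48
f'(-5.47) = 42.06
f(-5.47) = -49.35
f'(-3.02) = 4.16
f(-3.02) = -0.08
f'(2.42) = 48.77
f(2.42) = 63.39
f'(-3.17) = 5.45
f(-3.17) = -0.80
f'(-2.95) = 3.61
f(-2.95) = 0.19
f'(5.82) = 166.82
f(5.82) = 410.24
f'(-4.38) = 20.75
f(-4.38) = -15.77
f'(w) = 3*w^2 + 10*w + 7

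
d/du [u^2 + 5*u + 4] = 2*u + 5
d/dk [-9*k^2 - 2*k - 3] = -18*k - 2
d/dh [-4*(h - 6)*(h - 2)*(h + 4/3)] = -12*h^2 + 160*h/3 - 16/3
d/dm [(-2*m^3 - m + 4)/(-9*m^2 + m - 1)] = (-(18*m - 1)*(2*m^3 + m - 4) + (6*m^2 + 1)*(9*m^2 - m + 1))/(9*m^2 - m + 1)^2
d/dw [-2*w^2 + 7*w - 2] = 7 - 4*w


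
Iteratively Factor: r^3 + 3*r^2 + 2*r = (r + 1)*(r^2 + 2*r) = (r + 1)*(r + 2)*(r)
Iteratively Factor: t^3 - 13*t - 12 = (t - 4)*(t^2 + 4*t + 3) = (t - 4)*(t + 1)*(t + 3)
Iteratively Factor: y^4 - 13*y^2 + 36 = (y - 2)*(y^3 + 2*y^2 - 9*y - 18) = (y - 3)*(y - 2)*(y^2 + 5*y + 6) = (y - 3)*(y - 2)*(y + 2)*(y + 3)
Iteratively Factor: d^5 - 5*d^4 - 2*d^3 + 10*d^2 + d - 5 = (d + 1)*(d^4 - 6*d^3 + 4*d^2 + 6*d - 5) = (d + 1)^2*(d^3 - 7*d^2 + 11*d - 5) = (d - 1)*(d + 1)^2*(d^2 - 6*d + 5) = (d - 1)^2*(d + 1)^2*(d - 5)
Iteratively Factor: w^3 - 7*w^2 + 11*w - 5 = (w - 1)*(w^2 - 6*w + 5) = (w - 1)^2*(w - 5)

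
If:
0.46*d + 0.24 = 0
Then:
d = -0.52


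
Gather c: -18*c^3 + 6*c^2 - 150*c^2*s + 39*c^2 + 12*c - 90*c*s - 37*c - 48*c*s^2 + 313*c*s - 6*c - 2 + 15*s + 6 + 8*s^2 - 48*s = -18*c^3 + c^2*(45 - 150*s) + c*(-48*s^2 + 223*s - 31) + 8*s^2 - 33*s + 4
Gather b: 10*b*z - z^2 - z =10*b*z - z^2 - z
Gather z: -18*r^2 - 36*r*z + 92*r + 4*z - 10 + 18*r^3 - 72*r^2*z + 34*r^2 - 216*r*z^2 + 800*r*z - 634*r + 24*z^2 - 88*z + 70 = 18*r^3 + 16*r^2 - 542*r + z^2*(24 - 216*r) + z*(-72*r^2 + 764*r - 84) + 60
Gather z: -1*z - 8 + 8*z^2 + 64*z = 8*z^2 + 63*z - 8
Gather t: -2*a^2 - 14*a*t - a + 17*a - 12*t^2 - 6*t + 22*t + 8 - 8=-2*a^2 + 16*a - 12*t^2 + t*(16 - 14*a)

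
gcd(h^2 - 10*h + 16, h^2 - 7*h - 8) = h - 8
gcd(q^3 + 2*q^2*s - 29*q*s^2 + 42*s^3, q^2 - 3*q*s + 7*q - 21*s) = q - 3*s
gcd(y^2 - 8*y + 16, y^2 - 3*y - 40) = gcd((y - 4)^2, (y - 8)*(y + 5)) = 1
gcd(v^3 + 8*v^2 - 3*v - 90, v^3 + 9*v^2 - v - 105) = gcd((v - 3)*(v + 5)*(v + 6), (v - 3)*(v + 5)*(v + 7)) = v^2 + 2*v - 15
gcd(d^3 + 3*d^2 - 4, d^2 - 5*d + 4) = d - 1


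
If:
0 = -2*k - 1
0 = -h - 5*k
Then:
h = 5/2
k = -1/2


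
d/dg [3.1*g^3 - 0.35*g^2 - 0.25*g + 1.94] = 9.3*g^2 - 0.7*g - 0.25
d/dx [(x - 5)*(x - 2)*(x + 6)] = 3*x^2 - 2*x - 32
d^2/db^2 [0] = 0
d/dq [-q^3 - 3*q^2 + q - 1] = -3*q^2 - 6*q + 1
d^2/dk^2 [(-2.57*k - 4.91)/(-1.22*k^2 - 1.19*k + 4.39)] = ((2.44*k + 1.19)*(2.57*k + 4.91)*(4.88*k + 2.38) - (18.8124*k + 18.097)*(1.22*k^2 + 1.19*k - 4.39))/(1.22*k^2 + 1.19*k - 4.39)^3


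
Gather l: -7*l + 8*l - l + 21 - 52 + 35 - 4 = 0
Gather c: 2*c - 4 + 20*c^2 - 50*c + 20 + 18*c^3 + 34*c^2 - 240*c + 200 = 18*c^3 + 54*c^2 - 288*c + 216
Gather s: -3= -3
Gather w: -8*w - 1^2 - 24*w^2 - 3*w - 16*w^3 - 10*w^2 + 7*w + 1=-16*w^3 - 34*w^2 - 4*w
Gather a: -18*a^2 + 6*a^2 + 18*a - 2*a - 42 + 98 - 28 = -12*a^2 + 16*a + 28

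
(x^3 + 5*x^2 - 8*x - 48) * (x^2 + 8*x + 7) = x^5 + 13*x^4 + 39*x^3 - 77*x^2 - 440*x - 336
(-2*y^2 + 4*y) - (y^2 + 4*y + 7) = -3*y^2 - 7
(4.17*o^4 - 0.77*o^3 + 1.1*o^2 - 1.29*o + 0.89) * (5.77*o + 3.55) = 24.0609*o^5 + 10.3606*o^4 + 3.6135*o^3 - 3.5383*o^2 + 0.555800000000001*o + 3.1595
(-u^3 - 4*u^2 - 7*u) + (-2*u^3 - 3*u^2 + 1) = -3*u^3 - 7*u^2 - 7*u + 1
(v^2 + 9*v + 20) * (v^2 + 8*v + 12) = v^4 + 17*v^3 + 104*v^2 + 268*v + 240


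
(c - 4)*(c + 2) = c^2 - 2*c - 8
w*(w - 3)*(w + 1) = w^3 - 2*w^2 - 3*w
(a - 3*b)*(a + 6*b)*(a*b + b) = a^3*b + 3*a^2*b^2 + a^2*b - 18*a*b^3 + 3*a*b^2 - 18*b^3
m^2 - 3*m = m*(m - 3)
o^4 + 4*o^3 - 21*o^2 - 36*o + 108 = (o - 3)*(o - 2)*(o + 3)*(o + 6)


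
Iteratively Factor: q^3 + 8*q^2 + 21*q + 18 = (q + 2)*(q^2 + 6*q + 9) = (q + 2)*(q + 3)*(q + 3)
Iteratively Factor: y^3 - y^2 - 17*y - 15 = (y + 1)*(y^2 - 2*y - 15) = (y - 5)*(y + 1)*(y + 3)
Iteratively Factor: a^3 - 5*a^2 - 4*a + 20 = (a - 5)*(a^2 - 4) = (a - 5)*(a + 2)*(a - 2)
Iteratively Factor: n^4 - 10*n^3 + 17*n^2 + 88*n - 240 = (n - 4)*(n^3 - 6*n^2 - 7*n + 60) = (n - 4)^2*(n^2 - 2*n - 15) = (n - 5)*(n - 4)^2*(n + 3)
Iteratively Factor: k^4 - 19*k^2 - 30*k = (k + 3)*(k^3 - 3*k^2 - 10*k) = (k + 2)*(k + 3)*(k^2 - 5*k) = (k - 5)*(k + 2)*(k + 3)*(k)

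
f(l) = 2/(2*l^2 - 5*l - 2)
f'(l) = 2*(5 - 4*l)/(2*l^2 - 5*l - 2)^2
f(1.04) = -0.40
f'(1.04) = 0.07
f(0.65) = -0.45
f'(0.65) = 0.25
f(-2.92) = 0.07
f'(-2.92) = 0.04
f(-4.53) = 0.03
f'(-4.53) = 0.01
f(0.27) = -0.62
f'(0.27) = 0.76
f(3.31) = 0.59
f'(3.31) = -1.46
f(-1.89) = 0.14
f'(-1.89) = 0.12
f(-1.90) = 0.14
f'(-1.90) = 0.12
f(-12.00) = 0.01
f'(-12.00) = 0.00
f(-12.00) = 0.01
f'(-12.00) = 0.00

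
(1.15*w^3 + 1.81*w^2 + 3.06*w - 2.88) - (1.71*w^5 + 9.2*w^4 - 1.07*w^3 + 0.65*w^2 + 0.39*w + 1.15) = -1.71*w^5 - 9.2*w^4 + 2.22*w^3 + 1.16*w^2 + 2.67*w - 4.03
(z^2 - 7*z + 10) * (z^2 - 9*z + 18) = z^4 - 16*z^3 + 91*z^2 - 216*z + 180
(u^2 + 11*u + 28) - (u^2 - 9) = 11*u + 37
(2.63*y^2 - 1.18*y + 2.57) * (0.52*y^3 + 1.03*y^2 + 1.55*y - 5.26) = 1.3676*y^5 + 2.0953*y^4 + 4.1975*y^3 - 13.0157*y^2 + 10.1903*y - 13.5182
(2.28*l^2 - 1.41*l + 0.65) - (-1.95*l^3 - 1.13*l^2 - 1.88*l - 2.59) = 1.95*l^3 + 3.41*l^2 + 0.47*l + 3.24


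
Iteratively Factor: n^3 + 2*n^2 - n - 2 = (n + 2)*(n^2 - 1) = (n + 1)*(n + 2)*(n - 1)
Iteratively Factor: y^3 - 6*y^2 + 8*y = (y)*(y^2 - 6*y + 8) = y*(y - 2)*(y - 4)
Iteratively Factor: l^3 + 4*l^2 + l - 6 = (l + 2)*(l^2 + 2*l - 3) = (l - 1)*(l + 2)*(l + 3)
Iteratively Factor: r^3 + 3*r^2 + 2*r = (r + 2)*(r^2 + r) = r*(r + 2)*(r + 1)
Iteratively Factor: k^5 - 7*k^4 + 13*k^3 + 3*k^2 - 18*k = (k - 2)*(k^4 - 5*k^3 + 3*k^2 + 9*k) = k*(k - 2)*(k^3 - 5*k^2 + 3*k + 9) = k*(k - 3)*(k - 2)*(k^2 - 2*k - 3) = k*(k - 3)^2*(k - 2)*(k + 1)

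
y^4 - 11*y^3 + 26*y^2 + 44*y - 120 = (y - 6)*(y - 5)*(y - 2)*(y + 2)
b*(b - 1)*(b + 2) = b^3 + b^2 - 2*b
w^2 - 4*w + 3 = (w - 3)*(w - 1)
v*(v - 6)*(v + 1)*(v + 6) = v^4 + v^3 - 36*v^2 - 36*v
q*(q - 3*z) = q^2 - 3*q*z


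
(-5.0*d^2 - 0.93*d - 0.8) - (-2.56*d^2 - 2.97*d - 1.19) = -2.44*d^2 + 2.04*d + 0.39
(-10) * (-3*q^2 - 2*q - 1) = 30*q^2 + 20*q + 10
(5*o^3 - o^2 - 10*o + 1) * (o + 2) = 5*o^4 + 9*o^3 - 12*o^2 - 19*o + 2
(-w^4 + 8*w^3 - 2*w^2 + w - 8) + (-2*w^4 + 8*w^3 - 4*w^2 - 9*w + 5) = -3*w^4 + 16*w^3 - 6*w^2 - 8*w - 3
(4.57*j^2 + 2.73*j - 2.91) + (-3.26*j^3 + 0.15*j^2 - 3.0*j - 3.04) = -3.26*j^3 + 4.72*j^2 - 0.27*j - 5.95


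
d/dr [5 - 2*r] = -2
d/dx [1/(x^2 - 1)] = -2*x/(x^2 - 1)^2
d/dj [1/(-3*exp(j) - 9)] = exp(j)/(3*(exp(j) + 3)^2)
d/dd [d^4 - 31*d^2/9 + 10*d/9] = 4*d^3 - 62*d/9 + 10/9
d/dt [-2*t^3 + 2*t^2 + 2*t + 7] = -6*t^2 + 4*t + 2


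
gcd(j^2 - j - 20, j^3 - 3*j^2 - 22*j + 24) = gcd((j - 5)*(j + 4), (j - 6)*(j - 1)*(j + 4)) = j + 4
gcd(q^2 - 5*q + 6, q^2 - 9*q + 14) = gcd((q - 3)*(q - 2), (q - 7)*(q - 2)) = q - 2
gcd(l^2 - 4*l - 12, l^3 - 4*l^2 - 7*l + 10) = l + 2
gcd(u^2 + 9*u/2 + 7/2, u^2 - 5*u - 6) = u + 1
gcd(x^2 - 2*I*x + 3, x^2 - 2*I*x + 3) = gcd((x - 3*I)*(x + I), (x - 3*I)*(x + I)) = x^2 - 2*I*x + 3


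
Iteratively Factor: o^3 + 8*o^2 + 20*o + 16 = (o + 4)*(o^2 + 4*o + 4) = (o + 2)*(o + 4)*(o + 2)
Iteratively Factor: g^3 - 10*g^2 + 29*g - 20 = (g - 4)*(g^2 - 6*g + 5) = (g - 5)*(g - 4)*(g - 1)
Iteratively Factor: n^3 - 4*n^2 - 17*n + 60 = (n - 3)*(n^2 - n - 20) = (n - 3)*(n + 4)*(n - 5)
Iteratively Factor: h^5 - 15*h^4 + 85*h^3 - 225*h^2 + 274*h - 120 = (h - 2)*(h^4 - 13*h^3 + 59*h^2 - 107*h + 60) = (h - 5)*(h - 2)*(h^3 - 8*h^2 + 19*h - 12) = (h - 5)*(h - 3)*(h - 2)*(h^2 - 5*h + 4) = (h - 5)*(h - 4)*(h - 3)*(h - 2)*(h - 1)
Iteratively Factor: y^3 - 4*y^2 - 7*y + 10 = (y + 2)*(y^2 - 6*y + 5) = (y - 5)*(y + 2)*(y - 1)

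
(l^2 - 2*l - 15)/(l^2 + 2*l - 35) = (l + 3)/(l + 7)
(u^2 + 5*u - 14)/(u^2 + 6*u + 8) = (u^2 + 5*u - 14)/(u^2 + 6*u + 8)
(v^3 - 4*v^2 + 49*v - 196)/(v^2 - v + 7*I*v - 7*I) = (v^2 - v*(4 + 7*I) + 28*I)/(v - 1)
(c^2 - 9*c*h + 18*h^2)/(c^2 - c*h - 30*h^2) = (c - 3*h)/(c + 5*h)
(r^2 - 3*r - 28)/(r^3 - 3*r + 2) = (r^2 - 3*r - 28)/(r^3 - 3*r + 2)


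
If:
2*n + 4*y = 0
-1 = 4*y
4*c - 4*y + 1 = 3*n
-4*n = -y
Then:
No Solution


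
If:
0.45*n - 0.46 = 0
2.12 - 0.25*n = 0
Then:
No Solution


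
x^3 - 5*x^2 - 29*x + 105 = (x - 7)*(x - 3)*(x + 5)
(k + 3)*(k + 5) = k^2 + 8*k + 15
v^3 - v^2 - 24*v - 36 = (v - 6)*(v + 2)*(v + 3)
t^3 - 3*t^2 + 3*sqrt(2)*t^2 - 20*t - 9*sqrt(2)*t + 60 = (t - 3)*(t - 2*sqrt(2))*(t + 5*sqrt(2))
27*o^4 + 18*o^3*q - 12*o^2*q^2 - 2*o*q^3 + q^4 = (-3*o + q)^2*(o + q)*(3*o + q)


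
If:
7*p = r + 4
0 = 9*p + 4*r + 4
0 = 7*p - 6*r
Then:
No Solution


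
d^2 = d^2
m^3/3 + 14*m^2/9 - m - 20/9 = (m/3 + 1/3)*(m - 4/3)*(m + 5)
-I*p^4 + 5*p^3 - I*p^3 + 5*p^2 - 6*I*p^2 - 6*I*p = p*(p - I)*(p + 6*I)*(-I*p - I)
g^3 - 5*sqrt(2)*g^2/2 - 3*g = g*(g - 3*sqrt(2))*(g + sqrt(2)/2)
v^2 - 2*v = v*(v - 2)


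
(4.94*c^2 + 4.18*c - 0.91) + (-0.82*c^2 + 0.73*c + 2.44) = 4.12*c^2 + 4.91*c + 1.53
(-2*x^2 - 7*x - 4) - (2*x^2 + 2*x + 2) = -4*x^2 - 9*x - 6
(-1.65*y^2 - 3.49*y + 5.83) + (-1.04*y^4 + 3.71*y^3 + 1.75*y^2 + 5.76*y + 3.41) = -1.04*y^4 + 3.71*y^3 + 0.1*y^2 + 2.27*y + 9.24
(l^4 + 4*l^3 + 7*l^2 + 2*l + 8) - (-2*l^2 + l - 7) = l^4 + 4*l^3 + 9*l^2 + l + 15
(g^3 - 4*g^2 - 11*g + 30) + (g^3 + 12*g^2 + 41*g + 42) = 2*g^3 + 8*g^2 + 30*g + 72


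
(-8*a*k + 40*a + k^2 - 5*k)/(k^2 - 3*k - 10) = (-8*a + k)/(k + 2)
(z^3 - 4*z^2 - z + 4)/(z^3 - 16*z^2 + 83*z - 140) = (z^2 - 1)/(z^2 - 12*z + 35)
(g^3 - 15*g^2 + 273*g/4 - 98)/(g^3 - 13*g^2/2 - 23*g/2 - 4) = (4*g^2 - 28*g + 49)/(2*(2*g^2 + 3*g + 1))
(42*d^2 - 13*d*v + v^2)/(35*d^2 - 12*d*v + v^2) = (-6*d + v)/(-5*d + v)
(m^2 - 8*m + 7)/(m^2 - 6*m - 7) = (m - 1)/(m + 1)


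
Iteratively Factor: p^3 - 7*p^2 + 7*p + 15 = (p - 3)*(p^2 - 4*p - 5) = (p - 3)*(p + 1)*(p - 5)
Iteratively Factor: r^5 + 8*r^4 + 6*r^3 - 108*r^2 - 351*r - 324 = (r - 4)*(r^4 + 12*r^3 + 54*r^2 + 108*r + 81) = (r - 4)*(r + 3)*(r^3 + 9*r^2 + 27*r + 27) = (r - 4)*(r + 3)^2*(r^2 + 6*r + 9) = (r - 4)*(r + 3)^3*(r + 3)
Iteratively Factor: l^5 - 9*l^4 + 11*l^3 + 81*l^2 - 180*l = (l - 4)*(l^4 - 5*l^3 - 9*l^2 + 45*l) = l*(l - 4)*(l^3 - 5*l^2 - 9*l + 45) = l*(l - 4)*(l - 3)*(l^2 - 2*l - 15) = l*(l - 5)*(l - 4)*(l - 3)*(l + 3)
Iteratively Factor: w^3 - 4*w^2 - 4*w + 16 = (w - 2)*(w^2 - 2*w - 8) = (w - 4)*(w - 2)*(w + 2)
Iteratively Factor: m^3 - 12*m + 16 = (m + 4)*(m^2 - 4*m + 4) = (m - 2)*(m + 4)*(m - 2)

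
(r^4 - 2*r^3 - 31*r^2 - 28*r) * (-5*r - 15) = -5*r^5 - 5*r^4 + 185*r^3 + 605*r^2 + 420*r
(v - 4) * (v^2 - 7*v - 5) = v^3 - 11*v^2 + 23*v + 20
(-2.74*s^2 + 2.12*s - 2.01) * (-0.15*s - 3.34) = 0.411*s^3 + 8.8336*s^2 - 6.7793*s + 6.7134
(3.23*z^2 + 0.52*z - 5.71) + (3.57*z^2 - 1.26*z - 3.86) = 6.8*z^2 - 0.74*z - 9.57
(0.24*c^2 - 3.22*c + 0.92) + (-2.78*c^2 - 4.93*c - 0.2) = -2.54*c^2 - 8.15*c + 0.72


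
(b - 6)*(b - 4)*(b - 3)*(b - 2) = b^4 - 15*b^3 + 80*b^2 - 180*b + 144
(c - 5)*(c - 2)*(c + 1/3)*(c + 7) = c^4 + c^3/3 - 39*c^2 + 57*c + 70/3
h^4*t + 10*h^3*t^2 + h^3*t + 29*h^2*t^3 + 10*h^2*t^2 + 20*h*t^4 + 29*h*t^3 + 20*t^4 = (h + t)*(h + 4*t)*(h + 5*t)*(h*t + t)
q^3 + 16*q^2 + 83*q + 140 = (q + 4)*(q + 5)*(q + 7)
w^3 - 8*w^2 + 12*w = w*(w - 6)*(w - 2)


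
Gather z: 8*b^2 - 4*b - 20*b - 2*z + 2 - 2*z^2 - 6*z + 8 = 8*b^2 - 24*b - 2*z^2 - 8*z + 10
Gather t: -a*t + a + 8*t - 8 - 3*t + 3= a + t*(5 - a) - 5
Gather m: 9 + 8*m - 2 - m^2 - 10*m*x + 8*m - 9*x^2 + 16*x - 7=-m^2 + m*(16 - 10*x) - 9*x^2 + 16*x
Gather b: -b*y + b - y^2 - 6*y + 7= b*(1 - y) - y^2 - 6*y + 7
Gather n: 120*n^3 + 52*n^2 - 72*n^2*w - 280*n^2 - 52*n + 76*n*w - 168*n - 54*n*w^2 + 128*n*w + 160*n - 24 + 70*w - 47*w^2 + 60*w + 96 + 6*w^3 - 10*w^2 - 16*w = 120*n^3 + n^2*(-72*w - 228) + n*(-54*w^2 + 204*w - 60) + 6*w^3 - 57*w^2 + 114*w + 72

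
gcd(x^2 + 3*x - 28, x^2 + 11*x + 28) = x + 7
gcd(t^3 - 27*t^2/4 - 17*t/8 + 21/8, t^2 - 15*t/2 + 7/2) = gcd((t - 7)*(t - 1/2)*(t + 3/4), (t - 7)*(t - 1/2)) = t^2 - 15*t/2 + 7/2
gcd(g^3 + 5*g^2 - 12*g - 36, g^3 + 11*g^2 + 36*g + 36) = g^2 + 8*g + 12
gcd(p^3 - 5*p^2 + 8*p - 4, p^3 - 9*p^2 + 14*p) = p - 2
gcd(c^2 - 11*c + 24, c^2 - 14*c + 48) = c - 8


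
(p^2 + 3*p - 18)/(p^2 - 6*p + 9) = (p + 6)/(p - 3)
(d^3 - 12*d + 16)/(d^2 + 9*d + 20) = (d^2 - 4*d + 4)/(d + 5)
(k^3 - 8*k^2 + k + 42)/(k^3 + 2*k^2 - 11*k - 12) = (k^2 - 5*k - 14)/(k^2 + 5*k + 4)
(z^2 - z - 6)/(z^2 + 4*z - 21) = (z + 2)/(z + 7)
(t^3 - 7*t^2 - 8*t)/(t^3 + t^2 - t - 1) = t*(t - 8)/(t^2 - 1)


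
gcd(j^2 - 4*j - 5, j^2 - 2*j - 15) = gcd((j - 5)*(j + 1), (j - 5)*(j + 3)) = j - 5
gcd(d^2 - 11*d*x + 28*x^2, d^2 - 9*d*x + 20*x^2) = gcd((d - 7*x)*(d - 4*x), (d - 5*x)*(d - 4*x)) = -d + 4*x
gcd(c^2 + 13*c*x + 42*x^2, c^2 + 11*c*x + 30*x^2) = c + 6*x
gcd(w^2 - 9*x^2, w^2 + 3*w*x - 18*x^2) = -w + 3*x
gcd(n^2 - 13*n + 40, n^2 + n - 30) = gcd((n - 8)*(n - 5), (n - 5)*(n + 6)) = n - 5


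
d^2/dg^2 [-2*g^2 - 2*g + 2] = -4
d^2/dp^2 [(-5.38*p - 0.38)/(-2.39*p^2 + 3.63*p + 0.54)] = ((37.2424 - 77.1492*p)*(-2.39*p^2 + 3.63*p + 0.54) - (4.78*p - 3.63)*(5.38*p + 0.38)*(9.56*p - 7.26))/(-2.39*p^2 + 3.63*p + 0.54)^3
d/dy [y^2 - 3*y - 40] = 2*y - 3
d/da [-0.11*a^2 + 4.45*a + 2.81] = 4.45 - 0.22*a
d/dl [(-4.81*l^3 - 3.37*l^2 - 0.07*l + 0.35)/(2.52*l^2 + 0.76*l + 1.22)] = (-12.1212*l^4 - 7.3112*l^3 - 19.9894*l^2 - 9.9868*l - 0.3514)/(6.3504*l^4 + 3.8304*l^3 + 6.7264*l^2 + 1.8544*l + 1.4884)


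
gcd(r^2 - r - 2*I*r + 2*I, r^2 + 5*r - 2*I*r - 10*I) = r - 2*I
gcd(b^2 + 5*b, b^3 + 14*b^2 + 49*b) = b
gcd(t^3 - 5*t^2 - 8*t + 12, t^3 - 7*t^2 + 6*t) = t^2 - 7*t + 6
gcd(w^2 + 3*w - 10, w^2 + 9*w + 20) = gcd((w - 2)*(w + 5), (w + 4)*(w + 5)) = w + 5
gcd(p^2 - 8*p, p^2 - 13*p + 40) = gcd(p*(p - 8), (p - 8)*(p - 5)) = p - 8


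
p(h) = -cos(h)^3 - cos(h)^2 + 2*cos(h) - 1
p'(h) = 3*sin(h)*cos(h)^2 + 2*sin(h)*cos(h) - 2*sin(h)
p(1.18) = -0.44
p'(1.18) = -0.74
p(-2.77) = -2.92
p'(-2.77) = 0.46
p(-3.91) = -2.58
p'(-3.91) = -1.31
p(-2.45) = -2.68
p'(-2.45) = 1.12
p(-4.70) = -1.02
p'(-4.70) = -2.02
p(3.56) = -2.90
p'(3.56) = 0.54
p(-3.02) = -2.99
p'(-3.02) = 0.12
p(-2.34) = -2.54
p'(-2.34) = 1.39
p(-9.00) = -2.90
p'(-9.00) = 0.55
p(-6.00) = -0.89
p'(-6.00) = 0.75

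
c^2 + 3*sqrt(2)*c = c*(c + 3*sqrt(2))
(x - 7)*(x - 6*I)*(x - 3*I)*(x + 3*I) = x^4 - 7*x^3 - 6*I*x^3 + 9*x^2 + 42*I*x^2 - 63*x - 54*I*x + 378*I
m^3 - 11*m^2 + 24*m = m*(m - 8)*(m - 3)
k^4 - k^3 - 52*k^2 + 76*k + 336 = (k - 6)*(k - 4)*(k + 2)*(k + 7)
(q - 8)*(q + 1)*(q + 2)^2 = q^4 - 3*q^3 - 32*q^2 - 60*q - 32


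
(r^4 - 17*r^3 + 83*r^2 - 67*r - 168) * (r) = r^5 - 17*r^4 + 83*r^3 - 67*r^2 - 168*r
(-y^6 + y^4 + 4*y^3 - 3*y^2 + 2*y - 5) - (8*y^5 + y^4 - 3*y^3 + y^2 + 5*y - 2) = -y^6 - 8*y^5 + 7*y^3 - 4*y^2 - 3*y - 3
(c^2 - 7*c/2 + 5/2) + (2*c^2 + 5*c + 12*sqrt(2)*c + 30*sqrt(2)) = 3*c^2 + 3*c/2 + 12*sqrt(2)*c + 5/2 + 30*sqrt(2)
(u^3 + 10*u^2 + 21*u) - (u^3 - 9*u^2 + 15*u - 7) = 19*u^2 + 6*u + 7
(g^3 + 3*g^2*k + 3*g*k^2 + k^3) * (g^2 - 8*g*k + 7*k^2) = g^5 - 5*g^4*k - 14*g^3*k^2 - 2*g^2*k^3 + 13*g*k^4 + 7*k^5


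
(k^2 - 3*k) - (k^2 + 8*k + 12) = -11*k - 12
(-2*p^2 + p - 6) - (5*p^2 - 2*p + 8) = -7*p^2 + 3*p - 14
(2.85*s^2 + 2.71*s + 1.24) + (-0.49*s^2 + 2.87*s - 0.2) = 2.36*s^2 + 5.58*s + 1.04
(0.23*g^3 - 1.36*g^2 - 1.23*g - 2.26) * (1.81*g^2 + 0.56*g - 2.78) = 0.4163*g^5 - 2.3328*g^4 - 3.6273*g^3 - 0.998599999999999*g^2 + 2.1538*g + 6.2828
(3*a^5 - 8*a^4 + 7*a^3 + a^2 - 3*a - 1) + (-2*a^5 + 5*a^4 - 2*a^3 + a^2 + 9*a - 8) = a^5 - 3*a^4 + 5*a^3 + 2*a^2 + 6*a - 9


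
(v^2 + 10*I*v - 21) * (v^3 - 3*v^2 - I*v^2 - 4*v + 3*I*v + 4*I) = v^5 - 3*v^4 + 9*I*v^4 - 15*v^3 - 27*I*v^3 + 33*v^2 - 15*I*v^2 + 44*v - 63*I*v - 84*I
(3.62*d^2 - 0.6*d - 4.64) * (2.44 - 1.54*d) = -5.5748*d^3 + 9.7568*d^2 + 5.6816*d - 11.3216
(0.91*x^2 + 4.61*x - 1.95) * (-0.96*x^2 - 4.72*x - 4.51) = -0.8736*x^4 - 8.7208*x^3 - 23.9913*x^2 - 11.5871*x + 8.7945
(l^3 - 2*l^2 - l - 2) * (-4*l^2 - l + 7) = -4*l^5 + 7*l^4 + 13*l^3 - 5*l^2 - 5*l - 14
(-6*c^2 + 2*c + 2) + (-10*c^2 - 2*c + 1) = 3 - 16*c^2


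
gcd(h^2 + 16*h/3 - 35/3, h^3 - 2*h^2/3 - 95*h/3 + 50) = h - 5/3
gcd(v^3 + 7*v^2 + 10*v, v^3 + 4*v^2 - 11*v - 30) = v^2 + 7*v + 10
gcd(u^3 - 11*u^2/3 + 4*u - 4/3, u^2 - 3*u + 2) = u^2 - 3*u + 2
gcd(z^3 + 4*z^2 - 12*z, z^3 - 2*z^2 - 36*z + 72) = z^2 + 4*z - 12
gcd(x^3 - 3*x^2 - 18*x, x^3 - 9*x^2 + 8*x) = x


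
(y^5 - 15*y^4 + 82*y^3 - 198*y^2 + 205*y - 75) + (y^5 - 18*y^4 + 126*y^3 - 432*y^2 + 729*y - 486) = 2*y^5 - 33*y^4 + 208*y^3 - 630*y^2 + 934*y - 561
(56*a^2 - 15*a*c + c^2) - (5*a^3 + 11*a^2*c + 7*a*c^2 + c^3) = -5*a^3 - 11*a^2*c + 56*a^2 - 7*a*c^2 - 15*a*c - c^3 + c^2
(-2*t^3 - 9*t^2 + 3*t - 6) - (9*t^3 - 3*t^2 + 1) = -11*t^3 - 6*t^2 + 3*t - 7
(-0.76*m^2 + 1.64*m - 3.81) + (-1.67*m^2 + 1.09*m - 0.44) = -2.43*m^2 + 2.73*m - 4.25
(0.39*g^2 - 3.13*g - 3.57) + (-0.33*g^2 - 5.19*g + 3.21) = 0.06*g^2 - 8.32*g - 0.36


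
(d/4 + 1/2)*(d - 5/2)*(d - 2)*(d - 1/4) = d^4/4 - 11*d^3/16 - 27*d^2/32 + 11*d/4 - 5/8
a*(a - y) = a^2 - a*y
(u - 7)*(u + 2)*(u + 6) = u^3 + u^2 - 44*u - 84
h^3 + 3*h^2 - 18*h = h*(h - 3)*(h + 6)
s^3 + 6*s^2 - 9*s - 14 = (s - 2)*(s + 1)*(s + 7)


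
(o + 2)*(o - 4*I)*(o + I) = o^3 + 2*o^2 - 3*I*o^2 + 4*o - 6*I*o + 8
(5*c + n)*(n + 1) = 5*c*n + 5*c + n^2 + n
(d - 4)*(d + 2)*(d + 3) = d^3 + d^2 - 14*d - 24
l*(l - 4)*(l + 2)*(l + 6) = l^4 + 4*l^3 - 20*l^2 - 48*l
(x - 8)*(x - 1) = x^2 - 9*x + 8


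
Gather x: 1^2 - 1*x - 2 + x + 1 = 0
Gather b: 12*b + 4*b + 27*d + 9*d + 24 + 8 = 16*b + 36*d + 32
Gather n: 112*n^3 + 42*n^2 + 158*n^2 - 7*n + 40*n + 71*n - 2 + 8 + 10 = 112*n^3 + 200*n^2 + 104*n + 16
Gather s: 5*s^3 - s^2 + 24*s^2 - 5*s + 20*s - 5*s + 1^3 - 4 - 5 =5*s^3 + 23*s^2 + 10*s - 8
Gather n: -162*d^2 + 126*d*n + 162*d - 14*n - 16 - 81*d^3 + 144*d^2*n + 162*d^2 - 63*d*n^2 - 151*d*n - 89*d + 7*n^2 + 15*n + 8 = -81*d^3 + 73*d + n^2*(7 - 63*d) + n*(144*d^2 - 25*d + 1) - 8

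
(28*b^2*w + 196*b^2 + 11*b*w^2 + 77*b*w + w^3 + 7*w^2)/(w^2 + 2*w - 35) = (28*b^2 + 11*b*w + w^2)/(w - 5)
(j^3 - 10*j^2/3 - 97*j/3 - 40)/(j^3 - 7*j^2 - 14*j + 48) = (j + 5/3)/(j - 2)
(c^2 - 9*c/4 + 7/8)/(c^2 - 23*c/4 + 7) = (c - 1/2)/(c - 4)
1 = 1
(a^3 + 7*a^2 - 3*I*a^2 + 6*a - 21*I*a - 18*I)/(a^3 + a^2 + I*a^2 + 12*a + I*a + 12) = (a + 6)/(a + 4*I)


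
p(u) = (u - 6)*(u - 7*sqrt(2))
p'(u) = 2*u - 7*sqrt(2) - 6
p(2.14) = 29.95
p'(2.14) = -11.62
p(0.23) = 55.79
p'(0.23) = -15.44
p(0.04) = 58.76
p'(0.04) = -15.82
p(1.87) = 33.16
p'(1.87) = -12.16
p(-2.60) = 107.50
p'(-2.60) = -21.10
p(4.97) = 5.08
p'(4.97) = -5.96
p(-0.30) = 64.26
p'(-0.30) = -16.50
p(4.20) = 10.26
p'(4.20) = -7.50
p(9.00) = -2.70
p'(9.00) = 2.10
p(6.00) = 0.00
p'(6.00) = -3.90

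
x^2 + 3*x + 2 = (x + 1)*(x + 2)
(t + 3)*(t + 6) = t^2 + 9*t + 18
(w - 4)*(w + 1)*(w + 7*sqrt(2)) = w^3 - 3*w^2 + 7*sqrt(2)*w^2 - 21*sqrt(2)*w - 4*w - 28*sqrt(2)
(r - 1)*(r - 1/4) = r^2 - 5*r/4 + 1/4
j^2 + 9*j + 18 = (j + 3)*(j + 6)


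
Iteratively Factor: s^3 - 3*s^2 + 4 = (s - 2)*(s^2 - s - 2) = (s - 2)^2*(s + 1)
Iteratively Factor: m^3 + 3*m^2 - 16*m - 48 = (m - 4)*(m^2 + 7*m + 12) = (m - 4)*(m + 4)*(m + 3)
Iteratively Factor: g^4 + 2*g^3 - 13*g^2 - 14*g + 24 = (g + 4)*(g^3 - 2*g^2 - 5*g + 6) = (g + 2)*(g + 4)*(g^2 - 4*g + 3) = (g - 3)*(g + 2)*(g + 4)*(g - 1)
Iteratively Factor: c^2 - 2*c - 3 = (c - 3)*(c + 1)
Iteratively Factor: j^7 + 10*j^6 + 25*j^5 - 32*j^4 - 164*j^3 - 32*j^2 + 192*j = (j - 1)*(j^6 + 11*j^5 + 36*j^4 + 4*j^3 - 160*j^2 - 192*j) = (j - 1)*(j + 2)*(j^5 + 9*j^4 + 18*j^3 - 32*j^2 - 96*j) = (j - 1)*(j + 2)*(j + 3)*(j^4 + 6*j^3 - 32*j) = j*(j - 1)*(j + 2)*(j + 3)*(j^3 + 6*j^2 - 32) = j*(j - 2)*(j - 1)*(j + 2)*(j + 3)*(j^2 + 8*j + 16) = j*(j - 2)*(j - 1)*(j + 2)*(j + 3)*(j + 4)*(j + 4)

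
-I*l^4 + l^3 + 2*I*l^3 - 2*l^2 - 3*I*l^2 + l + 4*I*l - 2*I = (l - 1)*(l - I)*(l + 2*I)*(-I*l + I)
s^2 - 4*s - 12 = (s - 6)*(s + 2)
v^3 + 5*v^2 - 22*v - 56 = (v - 4)*(v + 2)*(v + 7)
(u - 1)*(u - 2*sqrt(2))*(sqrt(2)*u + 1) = sqrt(2)*u^3 - 3*u^2 - sqrt(2)*u^2 - 2*sqrt(2)*u + 3*u + 2*sqrt(2)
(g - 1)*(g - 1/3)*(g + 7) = g^3 + 17*g^2/3 - 9*g + 7/3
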